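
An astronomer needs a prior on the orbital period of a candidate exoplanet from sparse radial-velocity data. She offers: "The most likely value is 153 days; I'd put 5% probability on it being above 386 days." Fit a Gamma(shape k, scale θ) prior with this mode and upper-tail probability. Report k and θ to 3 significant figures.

Gamma(k,θ) with k>1 has mode (k−1)θ, so θ = 153/(k−1).
Need P(X < 386) = 0.95 with θ tied to k this way. Start at k = 2, θ = 153: P(X<386) ≈ 0.717.
Too low — raise k to concentrate. Iterating converges to k ≈ 4.17.
Then θ = 153/(4.17−1) ≈ 48.3.

k ≈ 4.17, θ ≈ 48.3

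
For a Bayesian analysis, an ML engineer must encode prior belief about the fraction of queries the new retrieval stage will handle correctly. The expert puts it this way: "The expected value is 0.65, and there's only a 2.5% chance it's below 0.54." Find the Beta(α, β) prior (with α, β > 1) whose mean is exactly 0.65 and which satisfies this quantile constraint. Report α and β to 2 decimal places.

With mean 0.65 fixed, write α = 0.65s, β = 0.35s where s = α+β.
Need P(θ < 0.54) = 0.025 under Beta(0.65s, 0.35s). Normal approximation: (q−m)/√(m(1−m)/s) ≈ z_{0.025} = -1.96, so s ≈ 0.65·0.35·(-1.96)²/(0.54−0.65)² = 72.2.
At s = 72.2: P(θ<0.54) ≈ 0.028. Adjusting to match 0.025 gives s ≈ 75.90.
So α = 0.65·75.90 ≈ 49.33, β = 0.35·75.90 ≈ 26.56.

α ≈ 49.33, β ≈ 26.56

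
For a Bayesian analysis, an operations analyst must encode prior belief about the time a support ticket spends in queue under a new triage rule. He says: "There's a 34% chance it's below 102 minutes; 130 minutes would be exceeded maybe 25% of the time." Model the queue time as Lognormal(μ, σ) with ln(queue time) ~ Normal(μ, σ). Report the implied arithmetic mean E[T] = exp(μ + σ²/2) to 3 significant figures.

If T ~ Lognormal(μ,σ) then ln T ~ Normal(μ,σ), so the p-quantile of ln T is μ + z_p·σ.
ln(102) = 4.625 and ln(130) = 4.868; z_{0.34} = -0.4125, z_{0.75} = 0.6745.
σ = (4.868 − 4.625)/(0.6745 − (-0.4125)) = 0.223.
μ = 4.625 − (-0.4125)·0.223 = 4.717.
E[T] = exp(μ + σ²/2) = exp(4.717 + 0.0249) = 115 minutes.

E[T] ≈ 115 minutes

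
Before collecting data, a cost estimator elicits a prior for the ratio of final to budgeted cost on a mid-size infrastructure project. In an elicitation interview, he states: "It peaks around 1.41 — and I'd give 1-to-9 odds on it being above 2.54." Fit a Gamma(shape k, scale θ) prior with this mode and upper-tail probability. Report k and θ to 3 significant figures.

k ≈ 6.5, θ ≈ 0.257

Gamma(k,θ) with k>1 has mode (k−1)θ, so θ = 1.41/(k−1).
Need P(X < 2.54) = 0.9 with θ tied to k this way. Start at k = 2, θ = 1.41: P(X<2.54) ≈ 0.538.
Too low — raise k to concentrate. Iterating converges to k ≈ 6.5.
Then θ = 1.41/(6.5−1) ≈ 0.257.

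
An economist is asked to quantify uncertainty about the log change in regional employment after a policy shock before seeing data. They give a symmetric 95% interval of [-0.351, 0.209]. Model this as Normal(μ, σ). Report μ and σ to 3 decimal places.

A symmetric 95% interval runs μ ± z·σ with z = 1.96.
Half-width = 0.28, so σ = 0.28/1.96 = 0.143.
μ is the interval midpoint, -0.071.

μ = -0.071, σ = 0.143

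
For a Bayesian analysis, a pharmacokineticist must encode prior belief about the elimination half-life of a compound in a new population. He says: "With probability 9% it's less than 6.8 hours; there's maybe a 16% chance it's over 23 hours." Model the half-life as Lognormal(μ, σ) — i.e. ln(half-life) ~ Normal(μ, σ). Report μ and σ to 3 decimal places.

μ ≈ 2.617, σ ≈ 0.522

If T ~ Lognormal(μ,σ) then ln T ~ Normal(μ,σ), so the p-quantile of ln T is μ + z_p·σ.
ln(6.8) = 1.917 and ln(23) = 3.135; z_{0.09} = -1.341, z_{0.84} = 0.9945.
σ = (3.135 − 1.917)/(0.9945 − (-1.341)) = 0.522.
μ = 1.917 − (-1.341)·0.522 = 2.617.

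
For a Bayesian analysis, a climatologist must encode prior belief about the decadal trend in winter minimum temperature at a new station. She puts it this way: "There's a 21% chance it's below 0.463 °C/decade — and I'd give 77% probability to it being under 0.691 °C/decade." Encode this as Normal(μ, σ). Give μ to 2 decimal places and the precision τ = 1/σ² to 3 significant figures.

μ = 0.58, τ = 45.9

The p-quantile of Normal(μ,σ) is μ + z_p·σ, with z_{0.21} = -0.8064 and z_{0.77} = 0.7388.
Eliminate σ: μ = (z₂·x₁ − z₁·x₂)/(z₂ − z₁) = (0.7388·0.463 − (-0.8064)·0.691)/1.545 = 0.58.
Then σ = (x₂ − x₁)/(z₂ − z₁) = (0.691 − 0.463)/1.545 = 0.15.
Precision τ = 1/σ² = 1/0.1475² = 45.9.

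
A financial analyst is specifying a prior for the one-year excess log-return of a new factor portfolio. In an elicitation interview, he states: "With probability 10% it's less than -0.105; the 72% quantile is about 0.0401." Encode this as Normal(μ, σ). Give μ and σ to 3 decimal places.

μ = -0.005, σ = 0.078

The p-quantile of Normal(μ,σ) is μ + z_p·σ, with z_{0.1} = -1.282 and z_{0.72} = 0.5828.
Eliminate σ: μ = (z₂·x₁ − z₁·x₂)/(z₂ − z₁) = (0.5828·-0.105 − (-1.282)·0.0401)/1.864 = -0.005.
Then σ = (x₂ − x₁)/(z₂ − z₁) = (0.0401 − -0.105)/1.864 = 0.078.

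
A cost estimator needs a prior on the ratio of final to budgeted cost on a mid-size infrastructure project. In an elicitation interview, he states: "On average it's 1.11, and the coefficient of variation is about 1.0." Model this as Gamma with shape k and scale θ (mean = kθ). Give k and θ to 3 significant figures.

For Gamma(k, scale θ): mean = kθ, variance = kθ², so CV = 1/√k.
CV = 1.0, hence k = 1/CV² = 1.
Then θ = mean/k = 1.11/1 = 1.11.

k ≈ 1, θ ≈ 1.11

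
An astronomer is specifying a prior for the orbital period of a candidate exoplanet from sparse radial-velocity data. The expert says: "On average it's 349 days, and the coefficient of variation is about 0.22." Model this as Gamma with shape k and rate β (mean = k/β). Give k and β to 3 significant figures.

For Gamma(k, rate β): mean = k/β, variance = k/β², so CV = 1/√k.
CV = 0.22, hence k = 1/CV² = 20.7.
Then β = k/mean = 20.7/349 = 0.0592.

k ≈ 20.7, β ≈ 0.0592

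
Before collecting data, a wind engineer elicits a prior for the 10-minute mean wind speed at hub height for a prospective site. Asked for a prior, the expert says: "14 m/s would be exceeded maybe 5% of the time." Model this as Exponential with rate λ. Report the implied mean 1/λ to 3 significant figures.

mean ≈ 4.67 m/s

P(T > 14.0) = e^(−λ·14.0) = 0.05, so λ = −ln(0.05)/14.0 = 0.214.
Mean = 1/λ = 4.67 m/s.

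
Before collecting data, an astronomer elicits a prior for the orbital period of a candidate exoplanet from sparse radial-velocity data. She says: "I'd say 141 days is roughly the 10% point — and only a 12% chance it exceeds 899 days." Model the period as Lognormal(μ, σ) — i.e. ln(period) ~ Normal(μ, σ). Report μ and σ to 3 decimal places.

μ ≈ 5.915, σ ≈ 0.754

If T ~ Lognormal(μ,σ) then ln T ~ Normal(μ,σ), so the p-quantile of ln T is μ + z_p·σ.
ln(141) = 4.949 and ln(899) = 6.801; z_{0.1} = -1.282, z_{0.88} = 1.175.
σ = (6.801 − 4.949)/(1.175 − (-1.282)) = 0.754.
μ = 4.949 − (-1.282)·0.754 = 5.915.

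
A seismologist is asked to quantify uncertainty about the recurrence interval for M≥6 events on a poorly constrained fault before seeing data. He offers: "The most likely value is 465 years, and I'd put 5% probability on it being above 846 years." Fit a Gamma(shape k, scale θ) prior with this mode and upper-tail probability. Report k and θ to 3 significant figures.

Gamma(k,θ) with k>1 has mode (k−1)θ, so θ = 465/(k−1).
Need P(X < 846) = 0.95 with θ tied to k this way. Start at k = 2, θ = 465: P(X<846) ≈ 0.543.
Too low — raise k to concentrate. Iterating converges to k ≈ 8.78.
Then θ = 465/(8.78−1) ≈ 59.8.

k ≈ 8.78, θ ≈ 59.8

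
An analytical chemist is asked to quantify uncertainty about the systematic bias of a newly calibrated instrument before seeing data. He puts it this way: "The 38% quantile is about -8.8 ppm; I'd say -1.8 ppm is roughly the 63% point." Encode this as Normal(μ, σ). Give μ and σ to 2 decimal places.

μ = -5.44, σ = 10.98

The p-quantile of Normal(μ,σ) is μ + z_p·σ, with z_{0.38} = -0.3055 and z_{0.63} = 0.3319.
Eliminate σ: μ = (z₂·x₁ − z₁·x₂)/(z₂ − z₁) = (0.3319·-8.8 − (-0.3055)·-1.8)/0.6373 = -5.44.
Then σ = (x₂ − x₁)/(z₂ − z₁) = (-1.8 − -8.8)/0.6373 = 10.98.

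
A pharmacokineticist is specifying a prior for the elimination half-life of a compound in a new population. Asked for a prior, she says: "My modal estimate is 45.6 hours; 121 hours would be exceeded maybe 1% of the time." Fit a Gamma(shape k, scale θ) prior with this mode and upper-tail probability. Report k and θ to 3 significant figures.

Gamma(k,θ) with k>1 has mode (k−1)θ, so θ = 45.6/(k−1).
Need P(X < 121) = 0.99 with θ tied to k this way. Start at k = 2, θ = 45.6: P(X<121) ≈ 0.743.
Too low — raise k to concentrate. Iterating converges to k ≈ 5.86.
Then θ = 45.6/(5.86−1) ≈ 9.38.

k ≈ 5.86, θ ≈ 9.38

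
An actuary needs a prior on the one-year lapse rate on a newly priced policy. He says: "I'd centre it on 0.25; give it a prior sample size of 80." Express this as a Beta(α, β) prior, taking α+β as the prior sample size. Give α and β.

Under the effective-sample-size interpretation, Beta(α, β) has prior mean α/(α+β) and prior sample size α+β.
So α+β = 80 and α/(α+β) = 0.25, giving α = 0.25·80 = 20 and β = 80 − 20 = 60.

α = 20, β = 60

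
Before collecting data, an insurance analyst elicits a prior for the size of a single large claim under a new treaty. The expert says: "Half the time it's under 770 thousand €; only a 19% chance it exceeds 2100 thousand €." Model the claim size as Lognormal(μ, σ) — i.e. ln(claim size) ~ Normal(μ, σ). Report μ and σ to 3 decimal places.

If T ~ Lognormal(μ,σ) then ln T ~ Normal(μ,σ), so the p-quantile of ln T is μ + z_p·σ.
ln(770) = 6.646 and ln(2100) = 7.65; z_{0.5} = 0, z_{0.81} = 0.8779.
σ = (7.65 − 6.646)/(0.8779 − (0)) = 1.143.
μ = 6.646 − (0)·1.143 = 6.646.

μ ≈ 6.646, σ ≈ 1.143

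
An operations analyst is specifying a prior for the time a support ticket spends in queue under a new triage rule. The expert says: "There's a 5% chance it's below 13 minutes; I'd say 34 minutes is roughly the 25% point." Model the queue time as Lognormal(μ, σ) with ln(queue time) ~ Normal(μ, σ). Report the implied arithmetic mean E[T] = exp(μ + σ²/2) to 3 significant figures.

If T ~ Lognormal(μ,σ) then ln T ~ Normal(μ,σ), so the p-quantile of ln T is μ + z_p·σ.
ln(13) = 2.565 and ln(34) = 3.526; z_{0.05} = -1.645, z_{0.25} = -0.6745.
σ = (3.526 − 2.565)/(-0.6745 − (-1.645)) = 0.991.
μ = 2.565 − (-1.645)·0.991 = 4.195.
E[T] = exp(μ + σ²/2) = exp(4.195 + 0.4908) = 108 minutes.

E[T] ≈ 108 minutes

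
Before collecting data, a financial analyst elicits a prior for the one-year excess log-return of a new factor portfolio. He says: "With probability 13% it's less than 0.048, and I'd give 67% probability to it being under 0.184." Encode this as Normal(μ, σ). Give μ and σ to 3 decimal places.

For Normal(μ,σ), the p-quantile is μ + z_p·σ. Here z_{0.13} = -1.126, z_{0.67} = 0.4399.
So 0.048 = μ − 1.126σ and 0.184 = μ + 0.4399σ.
Subtracting: σ = (0.184 − 0.048)/(0.4399 − (-1.126)) = 0.087.
Then μ = 0.048 − (-1.126)·0.087 = 0.146.

μ = 0.146, σ = 0.087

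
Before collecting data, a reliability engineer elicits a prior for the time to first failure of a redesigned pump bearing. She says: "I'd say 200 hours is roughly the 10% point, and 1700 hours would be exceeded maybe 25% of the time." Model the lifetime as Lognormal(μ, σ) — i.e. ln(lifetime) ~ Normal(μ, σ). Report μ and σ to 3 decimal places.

If T ~ Lognormal(μ,σ) then ln T ~ Normal(μ,σ), so the p-quantile of ln T is μ + z_p·σ.
ln(200) = 5.298 and ln(1700) = 7.438; z_{0.1} = -1.282, z_{0.75} = 0.6745.
σ = (7.438 − 5.298)/(0.6745 − (-1.282)) = 1.094.
μ = 5.298 − (-1.282)·1.094 = 6.700.

μ ≈ 6.700, σ ≈ 1.094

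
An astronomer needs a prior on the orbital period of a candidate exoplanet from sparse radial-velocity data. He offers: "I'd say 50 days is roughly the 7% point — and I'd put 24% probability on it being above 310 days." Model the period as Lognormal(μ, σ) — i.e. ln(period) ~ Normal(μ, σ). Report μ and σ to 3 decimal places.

μ ≈ 5.146, σ ≈ 0.836

If T ~ Lognormal(μ,σ) then ln T ~ Normal(μ,σ), so the p-quantile of ln T is μ + z_p·σ.
ln(50) = 3.912 and ln(310) = 5.737; z_{0.07} = -1.476, z_{0.76} = 0.7063.
σ = (5.737 − 3.912)/(0.7063 − (-1.476)) = 0.836.
μ = 3.912 − (-1.476)·0.836 = 5.146.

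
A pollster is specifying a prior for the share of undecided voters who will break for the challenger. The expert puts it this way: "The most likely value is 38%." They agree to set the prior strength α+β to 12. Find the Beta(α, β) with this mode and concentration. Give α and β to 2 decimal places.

α = 4.80, β = 7.20

For α,β > 1 the Beta mode is (α−1)/(α+β−2). With α+β = 12, the mode is (α−1)/10.
Set (α−1)/10 = 0.38 → α = 1 + 0.38·10 = 4.80.
β = 12 − α = 7.20.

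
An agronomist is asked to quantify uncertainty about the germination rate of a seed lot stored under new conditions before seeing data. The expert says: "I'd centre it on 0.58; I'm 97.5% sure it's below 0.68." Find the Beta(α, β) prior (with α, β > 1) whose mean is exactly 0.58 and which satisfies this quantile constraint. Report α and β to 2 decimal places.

With mean 0.58 fixed, write α = 0.58s, β = 0.42s where s = α+β.
Need P(θ < 0.68) = 0.975 under Beta(0.58s, 0.42s). Normal approximation: (q−m)/√(m(1−m)/s) ≈ z_{0.975} = 1.96, so s ≈ 0.58·0.42·(1.96)²/(0.68−0.58)² = 93.6.
At s = 93.6: P(θ<0.68) ≈ 0.978. Adjusting to match 0.975 gives s ≈ 89.01.
So α = 0.58·89.01 ≈ 51.63, β = 0.42·89.01 ≈ 37.39.

α ≈ 51.63, β ≈ 37.39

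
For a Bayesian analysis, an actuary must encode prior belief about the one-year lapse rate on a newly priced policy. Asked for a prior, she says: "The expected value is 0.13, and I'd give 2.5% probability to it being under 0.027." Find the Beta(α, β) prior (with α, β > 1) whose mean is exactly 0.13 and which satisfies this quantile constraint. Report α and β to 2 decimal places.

With mean 0.13 fixed, write α = 0.13s, β = 0.87s where s = α+β.
Need P(θ < 0.027) = 0.025 under Beta(0.13s, 0.87s). Normal approximation: (q−m)/√(m(1−m)/s) ≈ z_{0.025} = -1.96, so s ≈ 0.13·0.87·(-1.96)²/(0.027−0.13)² = 41.0.
At s = 41.0: P(θ<0.027) ≈ 0.002. Adjusting to match 0.025 gives s ≈ 21.64.
So α = 0.13·21.64 ≈ 2.81, β = 0.87·21.64 ≈ 18.82.

α ≈ 2.81, β ≈ 18.82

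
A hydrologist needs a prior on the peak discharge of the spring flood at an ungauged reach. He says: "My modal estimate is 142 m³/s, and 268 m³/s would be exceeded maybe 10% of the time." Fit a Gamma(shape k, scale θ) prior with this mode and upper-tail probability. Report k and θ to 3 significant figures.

k ≈ 5.74, θ ≈ 30

Gamma(k,θ) with k>1 has mode (k−1)θ, so θ = 142/(k−1).
Need P(X < 268) = 0.9 with θ tied to k this way. Start at k = 2, θ = 142: P(X<268) ≈ 0.563.
Too low — raise k to concentrate. Iterating converges to k ≈ 5.74.
Then θ = 142/(5.74−1) ≈ 30.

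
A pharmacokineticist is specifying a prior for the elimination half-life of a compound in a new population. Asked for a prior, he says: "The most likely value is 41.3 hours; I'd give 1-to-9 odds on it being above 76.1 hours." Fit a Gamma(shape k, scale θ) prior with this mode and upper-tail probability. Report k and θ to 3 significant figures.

Gamma(k,θ) with k>1 has mode (k−1)θ, so θ = 41.3/(k−1).
Need P(X < 76.1) = 0.9 with θ tied to k this way. Start at k = 2, θ = 41.3: P(X<76.1) ≈ 0.550.
Too low — raise k to concentrate. Iterating converges to k ≈ 6.11.
Then θ = 41.3/(6.11−1) ≈ 8.09.

k ≈ 6.11, θ ≈ 8.09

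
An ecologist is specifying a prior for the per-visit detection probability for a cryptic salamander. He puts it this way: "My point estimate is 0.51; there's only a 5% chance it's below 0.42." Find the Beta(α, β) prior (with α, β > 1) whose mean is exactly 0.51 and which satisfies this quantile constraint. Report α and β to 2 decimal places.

α ≈ 42.26, β ≈ 40.60

With mean 0.51 fixed, write α = 0.51s, β = 0.49s where s = α+β.
Need P(θ < 0.42) = 0.05 under Beta(0.51s, 0.49s). Normal approximation: (q−m)/√(m(1−m)/s) ≈ z_{0.05} = -1.64, so s ≈ 0.51·0.49·(-1.64)²/(0.42−0.51)² = 83.5.
At s = 83.5: P(θ<0.42) ≈ 0.049. Adjusting to match 0.05 gives s ≈ 82.86.
So α = 0.51·82.86 ≈ 42.26, β = 0.49·82.86 ≈ 40.60.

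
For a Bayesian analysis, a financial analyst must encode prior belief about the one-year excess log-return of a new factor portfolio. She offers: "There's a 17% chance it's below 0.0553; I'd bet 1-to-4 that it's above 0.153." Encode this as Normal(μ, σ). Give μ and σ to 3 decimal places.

μ = 0.107, σ = 0.054

For Normal(μ,σ), the p-quantile is μ + z_p·σ. Here z_{0.17} = -0.9542, z_{0.8} = 0.8416.
So 0.0553 = μ − 0.9542σ and 0.153 = μ + 0.8416σ.
Subtracting: σ = (0.153 − 0.0553)/(0.8416 − (-0.9542)) = 0.054.
Then μ = 0.0553 − (-0.9542)·0.054 = 0.107.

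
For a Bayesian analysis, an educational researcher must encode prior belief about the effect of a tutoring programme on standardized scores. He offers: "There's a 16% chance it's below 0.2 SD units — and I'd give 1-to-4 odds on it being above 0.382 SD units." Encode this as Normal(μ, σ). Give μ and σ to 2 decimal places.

The p-quantile of Normal(μ,σ) is μ + z_p·σ, with z_{0.16} = -0.9945 and z_{0.8} = 0.8416.
Eliminate σ: μ = (z₂·x₁ − z₁·x₂)/(z₂ − z₁) = (0.8416·0.2 − (-0.9945)·0.382)/1.836 = 0.30.
Then σ = (x₂ − x₁)/(z₂ − z₁) = (0.382 − 0.2)/1.836 = 0.10.

μ = 0.30, σ = 0.10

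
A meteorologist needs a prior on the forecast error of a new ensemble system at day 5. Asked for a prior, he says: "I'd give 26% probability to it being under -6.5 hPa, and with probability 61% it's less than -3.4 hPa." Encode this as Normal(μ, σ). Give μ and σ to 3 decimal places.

For Normal(μ,σ), the p-quantile is μ + z_p·σ. Here z_{0.26} = -0.6433, z_{0.61} = 0.2793.
So -6.5 = μ − 0.6433σ and -3.4 = μ + 0.2793σ.
Subtracting: σ = (-3.4 − -6.5)/(0.2793 − (-0.6433)) = 3.360.
Then μ = -6.5 − (-0.6433)·3.360 = -4.338.

μ = -4.338, σ = 3.360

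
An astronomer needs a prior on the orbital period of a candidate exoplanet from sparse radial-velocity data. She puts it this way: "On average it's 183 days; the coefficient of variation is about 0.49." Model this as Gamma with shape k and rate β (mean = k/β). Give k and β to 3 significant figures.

k ≈ 4.16, β ≈ 0.0228

For Gamma(k, rate β): mean = k/β, variance = k/β², so CV = 1/√k.
CV = 0.49, hence k = 1/CV² = 4.16.
Then β = k/mean = 4.16/183 = 0.0228.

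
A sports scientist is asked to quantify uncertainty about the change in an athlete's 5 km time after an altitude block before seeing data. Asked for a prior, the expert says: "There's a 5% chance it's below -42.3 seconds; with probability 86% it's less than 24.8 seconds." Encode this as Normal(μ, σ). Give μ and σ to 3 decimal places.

The p-quantile of Normal(μ,σ) is μ + z_p·σ, with z_{0.05} = -1.645 and z_{0.86} = 1.08.
Eliminate σ: μ = (z₂·x₁ − z₁·x₂)/(z₂ − z₁) = (1.08·-42.3 − (-1.645)·24.8)/2.725 = -1.800.
Then σ = (x₂ − x₁)/(z₂ − z₁) = (24.8 − -42.3)/2.725 = 24.622.

μ = -1.800, σ = 24.622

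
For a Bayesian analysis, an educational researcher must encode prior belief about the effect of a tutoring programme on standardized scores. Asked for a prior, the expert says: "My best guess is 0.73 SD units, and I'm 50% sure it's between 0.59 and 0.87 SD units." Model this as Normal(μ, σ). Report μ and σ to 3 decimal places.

A symmetric 50% interval runs μ ± z·σ with z = 0.6745.
Half-width = 0.14, so σ = 0.14/0.6745 = 0.208.
μ is the stated best guess, 0.730.

μ = 0.730, σ = 0.208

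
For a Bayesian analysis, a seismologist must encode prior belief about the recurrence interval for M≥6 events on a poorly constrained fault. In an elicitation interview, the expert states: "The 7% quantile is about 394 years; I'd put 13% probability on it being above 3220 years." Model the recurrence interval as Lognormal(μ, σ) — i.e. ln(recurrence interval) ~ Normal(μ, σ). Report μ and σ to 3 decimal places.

μ ≈ 7.168, σ ≈ 0.807

If T ~ Lognormal(μ,σ) then ln T ~ Normal(μ,σ), so the p-quantile of ln T is μ + z_p·σ.
ln(394) = 5.976 and ln(3220) = 8.077; z_{0.07} = -1.476, z_{0.87} = 1.126.
σ = (8.077 − 5.976)/(1.126 − (-1.476)) = 0.807.
μ = 5.976 − (-1.476)·0.807 = 7.168.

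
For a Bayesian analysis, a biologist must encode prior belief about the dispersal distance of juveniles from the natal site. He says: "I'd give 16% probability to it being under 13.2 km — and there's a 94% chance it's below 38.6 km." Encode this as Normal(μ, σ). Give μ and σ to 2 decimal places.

The p-quantile of Normal(μ,σ) is μ + z_p·σ, with z_{0.16} = -0.9945 and z_{0.94} = 1.555.
Eliminate σ: μ = (z₂·x₁ − z₁·x₂)/(z₂ − z₁) = (1.555·13.2 − (-0.9945)·38.6)/2.549 = 23.11.
Then σ = (x₂ − x₁)/(z₂ − z₁) = (38.6 − 13.2)/2.549 = 9.96.

μ = 23.11, σ = 9.96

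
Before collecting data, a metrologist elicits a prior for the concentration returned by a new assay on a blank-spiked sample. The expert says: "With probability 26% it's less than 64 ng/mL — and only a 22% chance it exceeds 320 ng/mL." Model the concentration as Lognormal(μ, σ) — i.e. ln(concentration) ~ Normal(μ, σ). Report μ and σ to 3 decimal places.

If T ~ Lognormal(μ,σ) then ln T ~ Normal(μ,σ), so the p-quantile of ln T is μ + z_p·σ.
ln(64) = 4.159 and ln(320) = 5.768; z_{0.26} = -0.6433, z_{0.78} = 0.7722.
σ = (5.768 − 4.159)/(0.7722 − (-0.6433)) = 1.137.
μ = 4.159 − (-0.6433)·1.137 = 4.890.

μ ≈ 4.890, σ ≈ 1.137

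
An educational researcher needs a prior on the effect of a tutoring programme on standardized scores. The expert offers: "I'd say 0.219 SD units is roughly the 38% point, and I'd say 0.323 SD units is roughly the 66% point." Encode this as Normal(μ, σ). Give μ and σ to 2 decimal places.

μ = 0.26, σ = 0.14

The p-quantile of Normal(μ,σ) is μ + z_p·σ, with z_{0.38} = -0.3055 and z_{0.66} = 0.4125.
Eliminate σ: μ = (z₂·x₁ − z₁·x₂)/(z₂ − z₁) = (0.4125·0.219 − (-0.3055)·0.323)/0.7179 = 0.26.
Then σ = (x₂ − x₁)/(z₂ − z₁) = (0.323 − 0.219)/0.7179 = 0.14.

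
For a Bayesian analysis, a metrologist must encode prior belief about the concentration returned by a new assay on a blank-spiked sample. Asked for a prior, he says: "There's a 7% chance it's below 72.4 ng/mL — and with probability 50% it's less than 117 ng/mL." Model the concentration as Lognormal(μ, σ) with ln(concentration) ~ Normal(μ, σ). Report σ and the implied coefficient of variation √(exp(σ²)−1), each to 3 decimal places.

σ ≈ 0.325, CV ≈ 0.334

If T ~ Lognormal(μ,σ) then ln T ~ Normal(μ,σ), so the p-quantile of ln T is μ + z_p·σ.
ln(72.4) = 4.282 and ln(117) = 4.762; z_{0.07} = -1.476, z_{0.5} = 0.
σ = (4.762 − 4.282)/(0 − (-1.476)) = 0.325.
μ = 4.282 − (-1.476)·0.325 = 4.762.
CV = √(exp(σ²)−1) = √(exp(0.1058)−1) = 0.334.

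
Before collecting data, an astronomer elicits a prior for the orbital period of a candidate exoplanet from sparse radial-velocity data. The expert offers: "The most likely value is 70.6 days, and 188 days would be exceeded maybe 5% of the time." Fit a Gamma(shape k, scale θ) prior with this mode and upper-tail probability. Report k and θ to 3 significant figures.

Gamma(k,θ) with k>1 has mode (k−1)θ, so θ = 70.6/(k−1).
Need P(X < 188) = 0.95 with θ tied to k this way. Start at k = 2, θ = 70.6: P(X<188) ≈ 0.745.
Too low — raise k to concentrate. Iterating converges to k ≈ 3.81.
Then θ = 70.6/(3.81−1) ≈ 25.1.

k ≈ 3.81, θ ≈ 25.1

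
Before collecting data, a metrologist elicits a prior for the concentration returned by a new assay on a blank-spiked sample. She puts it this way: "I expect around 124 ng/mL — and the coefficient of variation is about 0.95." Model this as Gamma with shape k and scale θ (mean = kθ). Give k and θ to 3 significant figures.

For Gamma(k, scale θ): mean = kθ, variance = kθ², so CV = 1/√k.
CV = 0.95, hence k = 1/CV² = 1.11.
Then θ = mean/k = 124/1.11 = 112.

k ≈ 1.11, θ ≈ 112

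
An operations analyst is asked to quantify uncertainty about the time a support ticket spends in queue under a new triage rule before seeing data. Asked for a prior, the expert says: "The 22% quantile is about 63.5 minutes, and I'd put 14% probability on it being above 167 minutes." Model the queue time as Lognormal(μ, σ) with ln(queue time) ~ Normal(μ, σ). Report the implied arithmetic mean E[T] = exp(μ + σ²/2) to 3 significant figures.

E[T] ≈ 109 minutes

If T ~ Lognormal(μ,σ) then ln T ~ Normal(μ,σ), so the p-quantile of ln T is μ + z_p·σ.
ln(63.5) = 4.151 and ln(167) = 5.118; z_{0.22} = -0.7722, z_{0.86} = 1.08.
σ = (5.118 − 4.151)/(1.08 − (-0.7722)) = 0.522.
μ = 4.151 − (-0.7722)·0.522 = 4.554.
E[T] = exp(μ + σ²/2) = exp(4.554 + 0.1362) = 109 minutes.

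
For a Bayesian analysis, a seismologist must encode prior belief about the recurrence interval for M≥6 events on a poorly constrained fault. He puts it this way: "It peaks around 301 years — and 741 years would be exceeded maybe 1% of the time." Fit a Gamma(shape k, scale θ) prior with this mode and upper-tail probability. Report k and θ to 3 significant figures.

Gamma(k,θ) with k>1 has mode (k−1)θ, so θ = 301/(k−1).
Need P(X < 741) = 0.99 with θ tied to k this way. Start at k = 2, θ = 301: P(X<741) ≈ 0.705.
Too low — raise k to concentrate. Iterating converges to k ≈ 6.8.
Then θ = 301/(6.8−1) ≈ 51.9.

k ≈ 6.8, θ ≈ 51.9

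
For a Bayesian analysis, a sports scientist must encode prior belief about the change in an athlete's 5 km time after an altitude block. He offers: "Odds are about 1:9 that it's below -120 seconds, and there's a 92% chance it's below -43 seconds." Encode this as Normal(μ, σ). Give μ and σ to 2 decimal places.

The p-quantile of Normal(μ,σ) is μ + z_p·σ, with z_{0.1} = -1.282 and z_{0.92} = 1.405.
Eliminate σ: μ = (z₂·x₁ − z₁·x₂)/(z₂ − z₁) = (1.405·-120 − (-1.282)·-43)/2.687 = -83.27.
Then σ = (x₂ − x₁)/(z₂ − z₁) = (-43 − -120)/2.687 = 28.66.

μ = -83.27, σ = 28.66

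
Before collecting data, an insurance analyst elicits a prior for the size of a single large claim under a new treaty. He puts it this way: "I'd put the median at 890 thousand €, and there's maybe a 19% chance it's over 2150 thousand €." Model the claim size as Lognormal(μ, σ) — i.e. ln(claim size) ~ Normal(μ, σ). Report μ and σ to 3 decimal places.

μ ≈ 6.791, σ ≈ 1.005

If T ~ Lognormal(μ,σ) then ln T ~ Normal(μ,σ), so the p-quantile of ln T is μ + z_p·σ.
ln(890) = 6.791 and ln(2150) = 7.673; z_{0.5} = 0, z_{0.81} = 0.8779.
σ = (7.673 − 6.791)/(0.8779 − (0)) = 1.005.
μ = 6.791 − (0)·1.005 = 6.791.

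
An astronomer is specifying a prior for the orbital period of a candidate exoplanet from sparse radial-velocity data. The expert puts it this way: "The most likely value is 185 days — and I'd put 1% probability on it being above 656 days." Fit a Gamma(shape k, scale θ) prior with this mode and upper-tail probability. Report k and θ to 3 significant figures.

Gamma(k,θ) with k>1 has mode (k−1)θ, so θ = 185/(k−1).
Need P(X < 656) = 0.99 with θ tied to k this way. Start at k = 2, θ = 185: P(X<656) ≈ 0.869.
Too low — raise k to concentrate. Iterating converges to k ≈ 3.69.
Then θ = 185/(3.69−1) ≈ 68.7.

k ≈ 3.69, θ ≈ 68.7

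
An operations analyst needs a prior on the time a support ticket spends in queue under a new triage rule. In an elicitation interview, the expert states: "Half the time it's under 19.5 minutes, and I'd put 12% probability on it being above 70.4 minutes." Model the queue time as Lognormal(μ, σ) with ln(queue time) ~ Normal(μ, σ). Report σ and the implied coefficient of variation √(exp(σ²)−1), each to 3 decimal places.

σ ≈ 1.093, CV ≈ 1.516

If T ~ Lognormal(μ,σ) then ln T ~ Normal(μ,σ), so the p-quantile of ln T is μ + z_p·σ.
ln(19.5) = 2.97 and ln(70.4) = 4.254; z_{0.5} = 0, z_{0.88} = 1.175.
σ = (4.254 − 2.97)/(1.175 − (0)) = 1.093.
μ = 2.97 − (0)·1.093 = 2.970.
CV = √(exp(σ²)−1) = √(exp(1.1938)−1) = 1.516.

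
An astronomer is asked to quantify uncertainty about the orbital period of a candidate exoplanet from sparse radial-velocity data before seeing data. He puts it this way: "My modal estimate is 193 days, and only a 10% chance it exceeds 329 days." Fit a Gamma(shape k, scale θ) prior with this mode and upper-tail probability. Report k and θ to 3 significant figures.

Gamma(k,θ) with k>1 has mode (k−1)θ, so θ = 193/(k−1).
Need P(X < 329) = 0.9 with θ tied to k this way. Start at k = 2, θ = 193: P(X<329) ≈ 0.508.
Too low — raise k to concentrate. Iterating converges to k ≈ 7.66.
Then θ = 193/(7.66−1) ≈ 29.

k ≈ 7.66, θ ≈ 29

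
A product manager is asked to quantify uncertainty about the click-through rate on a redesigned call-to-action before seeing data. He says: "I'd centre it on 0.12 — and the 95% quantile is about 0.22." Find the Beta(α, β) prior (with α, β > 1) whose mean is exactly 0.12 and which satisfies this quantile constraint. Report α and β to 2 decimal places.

With mean 0.12 fixed, write α = 0.12s, β = 0.88s where s = α+β.
Need P(θ < 0.22) = 0.95 under Beta(0.12s, 0.88s). Normal approximation: (q−m)/√(m(1−m)/s) ≈ z_{0.95} = 1.64, so s ≈ 0.12·0.88·(1.64)²/(0.22−0.12)² = 28.6.
At s = 28.6: P(θ<0.22) ≈ 0.934. Adjusting to match 0.95 gives s ≈ 35.01.
So α = 0.12·35.01 ≈ 4.20, β = 0.88·35.01 ≈ 30.81.

α ≈ 4.20, β ≈ 30.81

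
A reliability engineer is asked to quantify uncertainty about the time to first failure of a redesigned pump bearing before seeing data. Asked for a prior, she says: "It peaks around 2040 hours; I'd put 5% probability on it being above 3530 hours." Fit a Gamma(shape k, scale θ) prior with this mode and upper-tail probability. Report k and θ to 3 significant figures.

k ≈ 10.3, θ ≈ 220

Gamma(k,θ) with k>1 has mode (k−1)θ, so θ = 2040/(k−1).
Need P(X < 3530) = 0.95 with θ tied to k this way. Start at k = 2, θ = 2040: P(X<3530) ≈ 0.516.
Too low — raise k to concentrate. Iterating converges to k ≈ 10.3.
Then θ = 2040/(10.3−1) ≈ 220.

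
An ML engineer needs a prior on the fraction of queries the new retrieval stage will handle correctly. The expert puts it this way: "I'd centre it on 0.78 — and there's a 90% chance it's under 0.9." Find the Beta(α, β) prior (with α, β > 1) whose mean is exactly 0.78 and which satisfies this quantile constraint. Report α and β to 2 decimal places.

α ≈ 12.69, β ≈ 3.58

With mean 0.78 fixed, write α = 0.78s, β = 0.22s where s = α+β.
Need P(θ < 0.9) = 0.9 under Beta(0.78s, 0.22s). Normal approximation: (q−m)/√(m(1−m)/s) ≈ z_{0.9} = 1.28, so s ≈ 0.78·0.22·(1.28)²/(0.9−0.78)² = 19.6.
At s = 19.6: P(θ<0.9) ≈ 0.924. Adjusting to match 0.9 gives s ≈ 16.27.
So α = 0.78·16.27 ≈ 12.69, β = 0.22·16.27 ≈ 3.58.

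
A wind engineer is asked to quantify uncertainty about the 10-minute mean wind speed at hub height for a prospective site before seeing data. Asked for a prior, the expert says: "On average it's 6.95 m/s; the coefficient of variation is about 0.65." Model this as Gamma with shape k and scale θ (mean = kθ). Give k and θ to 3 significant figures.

k ≈ 2.37, θ ≈ 2.94

For Gamma(k, scale θ): mean = kθ, variance = kθ², so CV = 1/√k.
CV = 0.65, hence k = 1/CV² = 2.37.
Then θ = mean/k = 6.95/2.37 = 2.94.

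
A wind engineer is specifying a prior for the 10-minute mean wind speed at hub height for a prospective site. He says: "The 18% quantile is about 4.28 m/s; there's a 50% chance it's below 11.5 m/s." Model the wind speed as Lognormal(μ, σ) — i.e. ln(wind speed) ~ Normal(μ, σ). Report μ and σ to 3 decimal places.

If T ~ Lognormal(μ,σ) then ln T ~ Normal(μ,σ), so the p-quantile of ln T is μ + z_p·σ.
ln(4.28) = 1.454 and ln(11.5) = 2.442; z_{0.18} = -0.9154, z_{0.5} = 0.
σ = (2.442 − 1.454)/(0 − (-0.9154)) = 1.080.
μ = 1.454 − (-0.9154)·1.080 = 2.442.

μ ≈ 2.442, σ ≈ 1.080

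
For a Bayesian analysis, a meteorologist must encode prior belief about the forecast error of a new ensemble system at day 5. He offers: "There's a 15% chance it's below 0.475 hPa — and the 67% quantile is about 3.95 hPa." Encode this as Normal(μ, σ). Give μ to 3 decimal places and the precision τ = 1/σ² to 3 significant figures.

μ = 2.915, τ = 0.18

For Normal(μ,σ), the p-quantile is μ + z_p·σ. Here z_{0.15} = -1.036, z_{0.67} = 0.4399.
So 0.475 = μ − 1.036σ and 3.95 = μ + 0.4399σ.
Subtracting: σ = (3.95 − 0.475)/(0.4399 − (-1.036)) = 2.354.
Then μ = 0.475 − (-1.036)·2.354 = 2.915.
Precision τ = 1/σ² = 1/2.354² = 0.18.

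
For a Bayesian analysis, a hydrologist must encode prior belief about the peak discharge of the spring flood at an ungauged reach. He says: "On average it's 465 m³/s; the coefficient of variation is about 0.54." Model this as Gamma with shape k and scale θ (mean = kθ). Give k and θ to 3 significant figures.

k ≈ 3.43, θ ≈ 136

For Gamma(k, scale θ): mean = kθ, variance = kθ², so CV = 1/√k.
CV = 0.54, hence k = 1/CV² = 3.43.
Then θ = mean/k = 465/3.43 = 136.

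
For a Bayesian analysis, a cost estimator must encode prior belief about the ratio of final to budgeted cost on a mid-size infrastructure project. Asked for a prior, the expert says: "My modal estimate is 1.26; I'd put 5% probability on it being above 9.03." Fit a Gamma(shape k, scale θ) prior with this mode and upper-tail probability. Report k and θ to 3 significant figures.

Gamma(k,θ) with k>1 has mode (k−1)θ, so θ = 1.26/(k−1).
Need P(X < 9.03) = 0.95 with θ tied to k this way. Start at k = 2, θ = 1.26: P(X<9.03) ≈ 0.994.
Too high — lower k to spread out. Iterating converges to k ≈ 1.56.
Then θ = 1.26/(1.56−1) ≈ 2.25.

k ≈ 1.56, θ ≈ 2.25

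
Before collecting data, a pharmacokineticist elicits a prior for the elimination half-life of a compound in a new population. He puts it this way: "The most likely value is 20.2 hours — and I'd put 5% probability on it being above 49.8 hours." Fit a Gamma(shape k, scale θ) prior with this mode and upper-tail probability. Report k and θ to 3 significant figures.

k ≈ 4.34, θ ≈ 6.05

Gamma(k,θ) with k>1 has mode (k−1)θ, so θ = 20.2/(k−1).
Need P(X < 49.8) = 0.95 with θ tied to k this way. Start at k = 2, θ = 20.2: P(X<49.8) ≈ 0.706.
Too low — raise k to concentrate. Iterating converges to k ≈ 4.34.
Then θ = 20.2/(4.34−1) ≈ 6.05.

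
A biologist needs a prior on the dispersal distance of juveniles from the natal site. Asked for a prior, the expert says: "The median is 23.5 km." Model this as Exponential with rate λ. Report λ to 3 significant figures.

λ ≈ 0.0295

Exponential median = ln 2 / λ, so λ = ln 2 / 23.5 = 0.0295.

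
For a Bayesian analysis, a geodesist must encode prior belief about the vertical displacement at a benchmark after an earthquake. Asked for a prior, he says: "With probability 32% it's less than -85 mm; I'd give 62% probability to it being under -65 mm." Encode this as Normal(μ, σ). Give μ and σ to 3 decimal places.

μ = -72.902, σ = 25.867

For Normal(μ,σ), the p-quantile is μ + z_p·σ. Here z_{0.32} = -0.4677, z_{0.62} = 0.3055.
So -85 = μ − 0.4677σ and -65 = μ + 0.3055σ.
Subtracting: σ = (-65 − -85)/(0.3055 − (-0.4677)) = 25.867.
Then μ = -85 − (-0.4677)·25.867 = -72.902.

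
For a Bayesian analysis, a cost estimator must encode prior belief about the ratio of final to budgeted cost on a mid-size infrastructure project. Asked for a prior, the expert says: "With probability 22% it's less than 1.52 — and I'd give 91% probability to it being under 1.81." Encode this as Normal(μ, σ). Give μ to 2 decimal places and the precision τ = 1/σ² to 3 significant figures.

For Normal(μ,σ), the p-quantile is μ + z_p·σ. Here z_{0.22} = -0.7722, z_{0.91} = 1.341.
So 1.52 = μ − 0.7722σ and 1.81 = μ + 1.341σ.
Subtracting: σ = (1.81 − 1.52)/(1.341 − (-0.7722)) = 0.14.
Then μ = 1.52 − (-0.7722)·0.14 = 1.63.
Precision τ = 1/σ² = 1/0.1372² = 53.1.

μ = 1.63, τ = 53.1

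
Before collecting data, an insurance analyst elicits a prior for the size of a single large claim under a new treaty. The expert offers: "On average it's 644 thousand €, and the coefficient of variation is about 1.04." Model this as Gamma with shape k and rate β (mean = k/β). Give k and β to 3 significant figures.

For Gamma(k, rate β): mean = k/β, variance = k/β², so CV = 1/√k.
CV = 1.04, hence k = 1/CV² = 0.925.
Then β = k/mean = 0.925/644 = 0.00144.

k ≈ 0.925, β ≈ 0.00144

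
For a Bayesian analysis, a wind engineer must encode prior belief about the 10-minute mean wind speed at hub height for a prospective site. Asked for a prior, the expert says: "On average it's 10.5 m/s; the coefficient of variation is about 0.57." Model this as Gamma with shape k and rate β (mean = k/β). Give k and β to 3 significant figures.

k ≈ 3.08, β ≈ 0.293

For Gamma(k, rate β): mean = k/β, variance = k/β², so CV = 1/√k.
CV = 0.57, hence k = 1/CV² = 3.08.
Then β = k/mean = 3.08/10.5 = 0.293.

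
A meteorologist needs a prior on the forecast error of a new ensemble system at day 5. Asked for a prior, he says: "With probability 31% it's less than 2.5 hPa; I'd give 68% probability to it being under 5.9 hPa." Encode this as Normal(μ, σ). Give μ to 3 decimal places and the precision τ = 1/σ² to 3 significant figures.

μ = 4.250, τ = 0.0803

For Normal(μ,σ), the p-quantile is μ + z_p·σ. Here z_{0.31} = -0.4959, z_{0.68} = 0.4677.
So 2.5 = μ − 0.4959σ and 5.9 = μ + 0.4677σ.
Subtracting: σ = (5.9 − 2.5)/(0.4677 − (-0.4959)) = 3.529.
Then μ = 2.5 − (-0.4959)·3.529 = 4.250.
Precision τ = 1/σ² = 1/3.529² = 0.0803.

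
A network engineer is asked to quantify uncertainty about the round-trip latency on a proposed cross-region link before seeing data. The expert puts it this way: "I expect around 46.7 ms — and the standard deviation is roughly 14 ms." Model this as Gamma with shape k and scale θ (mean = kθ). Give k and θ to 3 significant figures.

For Gamma(k, scale θ): mean = kθ, variance = kθ², so CV = 1/√k.
CV = SD/mean = 14/46.7 = 0.2998, hence k = 1/CV² = 11.1.
Then θ = mean/k = 46.7/11.1 = 4.2.

k ≈ 11.1, θ ≈ 4.2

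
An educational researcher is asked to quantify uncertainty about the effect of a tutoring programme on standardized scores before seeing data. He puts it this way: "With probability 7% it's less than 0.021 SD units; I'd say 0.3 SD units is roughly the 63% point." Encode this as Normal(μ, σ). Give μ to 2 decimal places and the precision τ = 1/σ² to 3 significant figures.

The p-quantile of Normal(μ,σ) is μ + z_p·σ, with z_{0.07} = -1.476 and z_{0.63} = 0.3319.
Eliminate σ: μ = (z₂·x₁ − z₁·x₂)/(z₂ − z₁) = (0.3319·0.021 − (-1.476)·0.3)/1.808 = 0.25.
Then σ = (x₂ − x₁)/(z₂ − z₁) = (0.3 − 0.021)/1.808 = 0.15.
Precision τ = 1/σ² = 1/0.1543² = 42.

μ = 0.25, τ = 42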